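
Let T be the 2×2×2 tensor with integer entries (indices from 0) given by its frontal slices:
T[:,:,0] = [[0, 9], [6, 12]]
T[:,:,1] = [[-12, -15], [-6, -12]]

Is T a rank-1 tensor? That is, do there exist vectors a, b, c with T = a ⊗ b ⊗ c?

No

The mode-3 unfolding of T (rows indexed by k, columns by (i,j) = (0,0), (0,1), (1,0), (1,1)) is [[0, 9, 6, 12], [-12, -15, -6, -12]].
There the 2×2 minor on rows k ∈ {0, 1}, columns (i,j) ∈ {(0,0), (0,1)} is det [[0, 9], [-12, -15]] = 108 ≠ 0, so this unfolding has rank ≥ 2; CP rank is at least every unfolding rank, so rank(T) ≥ 2.
In particular rank(T) ≥ 2 > 1, so T is not rank-1.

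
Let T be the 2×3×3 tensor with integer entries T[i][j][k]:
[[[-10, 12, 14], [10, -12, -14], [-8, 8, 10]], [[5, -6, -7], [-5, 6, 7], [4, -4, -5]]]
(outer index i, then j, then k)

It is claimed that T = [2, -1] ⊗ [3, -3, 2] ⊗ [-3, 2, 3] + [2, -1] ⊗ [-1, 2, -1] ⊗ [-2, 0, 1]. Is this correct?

No

Reconstruct entry (0,0,0) from the claimed factors: Σₗ aₗ[0]bₗ[0]cₗ[0] = (2)·(3)·(-3) + (2)·(-1)·(-2) = -14, but T[0,0,0] = -10. The claim is false.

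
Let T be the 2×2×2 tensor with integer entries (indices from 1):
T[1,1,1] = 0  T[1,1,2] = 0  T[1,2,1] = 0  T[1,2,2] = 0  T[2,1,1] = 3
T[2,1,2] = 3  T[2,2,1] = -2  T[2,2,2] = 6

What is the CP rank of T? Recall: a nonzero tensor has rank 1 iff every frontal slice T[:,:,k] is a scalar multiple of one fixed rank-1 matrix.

2

Lower bound: in the mode-2 unfolding of T (rows indexed by j, columns by (i,k)) the 2×2 minor on rows j ∈ {1, 2}, columns (i,k) ∈ {(2,1), (2,2)} is det [[3, 3], [-2, 6]] = 24 ≠ 0, so that unfolding has rank ≥ 2 and hence rank(T) ≥ 2 (CP rank is at least every unfolding rank, though it can be larger).
Upper bound: T[i,:,:] = a[i]·M for every slice, with a = [0, 1] and M = [[3, 3], [-2, 6]] (rows j, columns k).
Splitting M by its rows (j = 1, 2), M = [1, 0][3, 3]ᵀ + [0, 1][-2, 6]ᵀ.
Hence T = [0, 1] ⊗ [1, 0] ⊗ [3, 3] + [0, 1] ⊗ [0, 1] ⊗ [-2, 6], so rank(T) ≤ 2.
These bounds meet, so rank(T) = 2.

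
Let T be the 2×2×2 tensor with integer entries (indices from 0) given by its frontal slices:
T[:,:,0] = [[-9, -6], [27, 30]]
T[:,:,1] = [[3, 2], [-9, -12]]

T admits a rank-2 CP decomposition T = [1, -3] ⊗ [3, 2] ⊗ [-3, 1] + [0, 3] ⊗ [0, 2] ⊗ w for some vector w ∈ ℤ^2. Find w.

w = [2, -1]

Subtract the known terms from T to get the rank-1 residual R = [0, 3] ⊗ [0, 2] ⊗ w, so R[i,j,k] = a[i]·b[j]·w[k]. Pick indices with nonzero a[1]·b[1] = (3)·(2) = 6. Only the fibre through (1,1,·) is needed: R[1,1,:] = T[1,1,:] − Σₗ aₗ[1]bₗ[1]cₗ = [30, -12] − (-3)·(2)·[-3, 1] = [12, -6]. Then w[k] = R[1,1,k] / 6 for each k, giving w = [12, -6] / 6 = [2, -1].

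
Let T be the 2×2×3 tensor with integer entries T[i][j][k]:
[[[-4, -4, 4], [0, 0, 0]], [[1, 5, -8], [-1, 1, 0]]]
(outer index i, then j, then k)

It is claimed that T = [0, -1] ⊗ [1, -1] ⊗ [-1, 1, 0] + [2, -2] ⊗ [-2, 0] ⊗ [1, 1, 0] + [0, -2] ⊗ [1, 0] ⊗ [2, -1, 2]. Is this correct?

No

Reconstruct entry (0,0,2) from the claimed factors: Σₗ aₗ[0]bₗ[0]cₗ[2] = (0)·(1)·(0) + (2)·(-2)·(0) + (0)·(1)·(2) = 0, but T[0,0,2] = 4. The claim is false.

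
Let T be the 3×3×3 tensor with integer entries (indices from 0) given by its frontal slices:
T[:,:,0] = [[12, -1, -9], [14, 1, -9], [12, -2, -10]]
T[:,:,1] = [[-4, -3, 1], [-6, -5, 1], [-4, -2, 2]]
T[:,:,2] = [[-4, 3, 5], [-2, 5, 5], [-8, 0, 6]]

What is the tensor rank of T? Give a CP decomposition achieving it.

Lower bound: in the mode-3 unfolding of T (rows indexed by k, columns by (i,j)) the 3×3 minor on rows k ∈ {0, 1, 2}, columns (i,j) ∈ {(0,0), (0,1), (0,2)} is det [[12, -1, -9], [-4, -3, 1], [-4, 3, 5]] = -16 ≠ 0, so that unfolding has rank ≥ 3 and hence rank(T) ≥ 3 (CP rank is at least every unfolding rank, though it can be larger).
Upper bound: T is a sum of 3 rank-1 terms, T = [1, 1, 1] ∘ [2, -1, -2] ∘ [4, 0, -2] + [1, 1, 2] ∘ [2, 1, -1] ∘ [1, -1, -1] + [1, 2, 0] ∘ [1, 1, 0] ∘ [2, -2, 2] (written with every a and b primitive with positive leading entry and the scale carried by c; CP decompositions are not unique, and this one is verified by expanding entrywise), so rank(T) ≤ 3.
These bounds meet, so rank(T) = 3.

rank(T) = 3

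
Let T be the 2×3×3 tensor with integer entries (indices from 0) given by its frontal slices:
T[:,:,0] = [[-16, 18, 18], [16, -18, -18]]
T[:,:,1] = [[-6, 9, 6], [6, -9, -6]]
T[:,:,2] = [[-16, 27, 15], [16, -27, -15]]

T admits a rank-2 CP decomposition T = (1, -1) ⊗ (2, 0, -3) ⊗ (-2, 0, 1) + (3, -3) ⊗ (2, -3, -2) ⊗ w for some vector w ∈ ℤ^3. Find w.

Subtract the known terms from T to get the rank-1 residual R = (3, -3) ⊗ (2, -3, -2) ⊗ w, so R[i,j,k] = a[i]·b[j]·w[k]. Pick indices with nonzero a[0]·b[0] = (3)·(2) = 6. Only the fibre through (0,0,·) is needed: R[0,0,:] = T[0,0,:] − Σₗ aₗ[0]bₗ[0]cₗ = [-16, -6, -16] − (1)·(2)·(-2, 0, 1) = [-12, -6, -18]. Then w[k] = R[0,0,k] / 6 for each k, giving w = [-12, -6, -18] / 6 = (-2, -1, -3).

w = (-2, -1, -3)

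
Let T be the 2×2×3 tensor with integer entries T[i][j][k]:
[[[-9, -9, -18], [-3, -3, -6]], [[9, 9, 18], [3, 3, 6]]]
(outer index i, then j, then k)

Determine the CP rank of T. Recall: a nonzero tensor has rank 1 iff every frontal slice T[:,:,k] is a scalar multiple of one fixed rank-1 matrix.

1

Lower bound: T ≠ 0 (e.g. T[0,0,0] = -9), so rank(T) ≥ 1.
Upper bound: if T = a ⊗ b ⊗ c then every fibre of T is a multiple of the corresponding factor, so read the factors off the fibres through the nonzero entry T[0,0,0] = -9.
The mode-1 fibre T[:,0,0] = [-9, 9] gives a = (1, -1) (primitive direction); the mode-2 fibre T[0,:,0] = [-9, -3] gives b = (3, 1); then c[k] = T[0,0,k] / (a[0]·b[0]) = [-9, -9, -18] / 3 = (-3, -3, -6).
Expanding (1, -1) ⊗ (3, 1) ⊗ (-3, -3, -6) reproduces all 12 entries of T, so T = (1, -1) ⊗ (3, 1) ⊗ (-3, -3, -6) and rank(T) ≤ 1.
These bounds meet, so rank(T) = 1.
Check entry T[0,1,1] = -3: (1)·(1)·(-3) = -3.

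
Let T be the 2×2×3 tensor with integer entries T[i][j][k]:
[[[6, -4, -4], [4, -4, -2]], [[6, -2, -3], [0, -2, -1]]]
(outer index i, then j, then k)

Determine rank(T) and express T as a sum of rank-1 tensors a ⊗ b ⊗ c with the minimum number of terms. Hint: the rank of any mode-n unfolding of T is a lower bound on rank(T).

Lower bound: the mode-3 unfolding of T (rows indexed by k, columns by (i,j) = (0,0), (0,1), (1,0), (1,1)) is [[6, 4, 6, 0], [-4, -4, -2, -2], [-4, -2, -3, -1]].
There the 3×3 minor on rows k ∈ {0, 1, 2}, columns (i,j) ∈ {(0,0), (0,1), (1,0)} is det [[6, 4, 6], [-4, -4, -2], [-4, -2, -3]] = -16 ≠ 0, so this unfolding has rank ≥ 3; CP rank is at least every unfolding rank, so rank(T) ≥ 3. (Flattening ranks never certify an upper bound on CP rank; for that we must actually write T with 3 rank-1 terms.)
Upper bound: T is a sum of 3 rank-1 terms, T = [0, 1] ⊗ [1, -1] ⊗ [2, 0, 0] + [1, 1] ⊗ [1, 0] ⊗ [2, 0, -2] + [2, 1] ⊗ [1, 1] ⊗ [2, -2, -1] (one valid choice — decompositions are not unique — normalised so each a, b is primitive with positive first nonzero entry; check it by expanding all entries), so rank(T) ≤ 3.
These bounds meet, so rank(T) = 3.

rank(T) = 3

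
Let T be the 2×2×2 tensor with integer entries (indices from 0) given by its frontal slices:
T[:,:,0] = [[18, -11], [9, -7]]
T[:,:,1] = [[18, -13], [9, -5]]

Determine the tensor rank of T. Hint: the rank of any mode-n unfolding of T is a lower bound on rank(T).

Lower bound: in the mode-1 unfolding of T (rows indexed by i, columns by (j,k)) the 2×2 minor on rows i ∈ {0, 1}, columns (j,k) ∈ {(0,0), (1,0)} is det [[18, -11], [9, -7]] = -27 ≠ 0, so that unfolding has rank ≥ 2 and hence rank(T) ≥ 2 (CP rank is at least every unfolding rank, though it can be larger).
Upper bound: with S_k = T[:,:,k], the two rank-1 terms a₁b₁ᵀ, a₂b₂ᵀ are the rank-1 members of the pencil x·S₀ + y·S₁.
det(x·S₀ + y·S₁) is −27·x² + 27·y² = (-27)·(x − y)(x + y), vanishing at (x:y) = (1:1) and (1:-1).
M₁ = S₀ + S₁ = [[36, -24], [18, -12]] = 6·[2, 1][3, -2]ᵀ and M₂ = S₀ − S₁ = [[0, 2], [0, -2]] = 2·[1, -1][0, 1]ᵀ, so take a₁ = [2, 1], b₁ = [3, -2], a₂ = [1, -1], b₂ = [0, 1].
Each slice is an integer combination of E₁ = a₁b₁ᵀ and E₂ = a₂b₂ᵀ: S₀ = 3·E₁ + E₂, S₁ = 3·E₁ − E₂; reading off coefficients, c₁ = [3, 3] and c₂ = [1, -1].
Hence T = [2, 1] (x) [3, -2] (x) [3, 3] + [1, -1] (x) [0, 1] (x) [1, -1], so rank(T) ≤ 2.
These bounds meet, so rank(T) = 2.

2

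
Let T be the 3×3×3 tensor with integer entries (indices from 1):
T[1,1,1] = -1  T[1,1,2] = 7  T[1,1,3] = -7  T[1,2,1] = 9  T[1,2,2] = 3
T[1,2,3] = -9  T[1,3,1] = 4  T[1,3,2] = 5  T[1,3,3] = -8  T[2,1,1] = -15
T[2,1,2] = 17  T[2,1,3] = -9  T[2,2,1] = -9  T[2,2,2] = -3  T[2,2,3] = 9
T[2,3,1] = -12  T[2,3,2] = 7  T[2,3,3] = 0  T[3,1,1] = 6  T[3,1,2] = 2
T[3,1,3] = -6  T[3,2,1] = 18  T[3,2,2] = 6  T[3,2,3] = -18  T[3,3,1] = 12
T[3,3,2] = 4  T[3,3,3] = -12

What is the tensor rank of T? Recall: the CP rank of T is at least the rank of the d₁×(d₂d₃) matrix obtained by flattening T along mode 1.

2

Lower bound: the mode-2 unfolding of T (rows indexed by j, columns by (i,k) = (1,1), (1,2), (1,3), (2,1), (2,2), (2,3), (3,1), (3,2), (3,3)) is [[-1, 7, -7, -15, 17, -9, 6, 2, -6], [9, 3, -9, -9, -3, 9, 18, 6, -18], [4, 5, -8, -12, 7, 0, 12, 4, -12]].
There the 2×2 minor on rows j ∈ {1, 2}, columns (i,k) ∈ {(1,1), (1,2)} is det [[-1, 7], [9, 3]] = -66 ≠ 0, so this unfolding has rank ≥ 2; CP rank is at least every unfolding rank, so rank(T) ≥ 2. (Unfolding ranks only ever bound the CP rank from below — rank(T) can be strictly larger than all of them — so the matching upper bound has to come from an explicit 2-term decomposition.)
Upper bound — finding two terms. Write S_k = T[:,:,k] for the frontal slices: S₁ = [[-1, 9, 4], [-15, -9, -12], [6, 18, 12]], S₂ = [[7, 3, 5], [17, -3, 7], [2, 6, 4]], S₃ = [[-7, -9, -8], [-9, 9, 0], [-6, -18, -12]].
If T = a₁ ⊗ b₁ ⊗ c₁ + a₂ ⊗ b₂ ⊗ c₂ then each S_k = c₁[k]·a₁b₁ᵀ + c₂[k]·a₂b₂ᵀ. S₁ and S₂ are linearly independent, so a₁b₁ᵀ and a₂b₂ᵀ must span the same plane of matrices: they are the rank-1 matrices of the form x·S₁ + y·S₂.
The 2×2 minor of x·S₁ + y·S₂ on rows {1,2}, columns {1,2} is 144·x² − 168·xy − 72·y² = 24·(2·x − 3·y)(3·x + y), vanishing at (x:y) = (3:2) and (1:-3).
M₁ = 3·S₁ + 2·S₂ = [[11, 33, 22], [-11, -33, -22], [22, 66, 44]] = 11·[1, -1, 2][1, 3, 2]ᵀ and M₂ = S₁ − 3·S₂ = [[-22, 0, -11], [-66, 0, -33], [0, 0, 0]] = (-11)·[1, 3, 0][2, 0, 1]ᵀ, so take a₁ = [1, -1, 2], b₁ = [1, 3, 2], a₂ = [1, 3, 0], b₂ = [2, 0, 1].
Each slice is an integer combination of E₁ = a₁b₁ᵀ and E₂ = a₂b₂ᵀ: S₁ = 3·E₁ − 2·E₂, S₂ = E₁ + 3·E₂, S₃ = −3·E₁ − 2·E₂; reading off coefficients, c₁ = [3, 1, -3] and c₂ = [-2, 3, -2].
Hence T = [1, -1, 2] ⊗ [1, 3, 2] ⊗ [3, 1, -3] + [1, 3, 0] ⊗ [2, 0, 1] ⊗ [-2, 3, -2], so rank(T) ≤ 2.
These bounds meet, so rank(T) = 2.
Check entry T[3,3,2] = 4: (2)·(2)·(1) + (0)·(1)·(3) = 4.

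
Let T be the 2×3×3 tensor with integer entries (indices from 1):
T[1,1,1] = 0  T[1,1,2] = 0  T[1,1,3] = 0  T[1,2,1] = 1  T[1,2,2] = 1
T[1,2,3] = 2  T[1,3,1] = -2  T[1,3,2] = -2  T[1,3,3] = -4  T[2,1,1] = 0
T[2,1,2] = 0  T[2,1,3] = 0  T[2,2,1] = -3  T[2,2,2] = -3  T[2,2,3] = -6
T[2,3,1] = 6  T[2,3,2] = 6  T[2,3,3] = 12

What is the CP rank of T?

1

Lower bound: T ≠ 0 (e.g. T[1,2,1] = 1), so rank(T) ≥ 1.
Upper bound: if T = a ∘ b ∘ c then every fibre of T is a multiple of the corresponding factor, so read the factors off the fibres through the nonzero entry T[1,2,1] = 1.
The mode-1 fibre T[:,2,1] = [1, -3] gives a = [1, -3] (primitive direction); the mode-2 fibre T[1,:,1] = [0, 1, -2] gives b = [0, 1, -2]; then c[k] = T[1,2,k] / (a[1]·b[2]) = [1, 1, 2] / 1 = [1, 1, 2].
Expanding [1, -3] ∘ [0, 1, -2] ∘ [1, 1, 2] reproduces all 18 entries of T, so T = [1, -3] ∘ [0, 1, -2] ∘ [1, 1, 2] and rank(T) ≤ 1.
These bounds meet, so rank(T) = 1.
Check entry T[2,1,2] = 0: (-3)·(0)·(1) = 0.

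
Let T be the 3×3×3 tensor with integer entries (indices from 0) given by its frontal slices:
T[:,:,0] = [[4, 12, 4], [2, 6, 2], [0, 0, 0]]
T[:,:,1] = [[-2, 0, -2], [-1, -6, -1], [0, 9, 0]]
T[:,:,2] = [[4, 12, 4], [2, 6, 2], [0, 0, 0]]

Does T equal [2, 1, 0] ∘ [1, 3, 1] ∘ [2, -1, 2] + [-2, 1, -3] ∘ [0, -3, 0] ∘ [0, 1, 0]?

Reconstruct entrywise from the claimed factors. For example, T[1,2,2] = 2 and Σₗ aₗ[1]bₗ[2]cₗ[2] = (1)·(1)·(2) + (1)·(0)·(0) = 2; checking all 27 entries, every one matches. The claim holds.

Yes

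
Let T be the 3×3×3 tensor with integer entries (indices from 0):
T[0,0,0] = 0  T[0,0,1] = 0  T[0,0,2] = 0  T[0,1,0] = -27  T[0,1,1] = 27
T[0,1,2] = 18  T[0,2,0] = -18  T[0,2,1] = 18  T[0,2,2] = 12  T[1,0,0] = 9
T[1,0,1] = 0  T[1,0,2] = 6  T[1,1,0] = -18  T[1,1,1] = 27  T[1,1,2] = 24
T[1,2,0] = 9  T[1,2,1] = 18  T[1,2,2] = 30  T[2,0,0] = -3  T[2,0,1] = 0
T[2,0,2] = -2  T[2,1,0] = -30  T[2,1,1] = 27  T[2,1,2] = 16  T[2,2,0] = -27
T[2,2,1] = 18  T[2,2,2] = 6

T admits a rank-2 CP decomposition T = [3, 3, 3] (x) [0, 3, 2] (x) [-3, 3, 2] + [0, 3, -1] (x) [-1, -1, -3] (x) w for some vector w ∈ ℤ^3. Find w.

Subtract the known terms from T to get the rank-1 residual R = [0, 3, -1] (x) [-1, -1, -3] (x) w, so R[i,j,k] = a[i]·b[j]·w[k]. Pick indices with nonzero a[1]·b[0] = (3)·(-1) = -3. Only the fibre through (1,0,·) is needed: R[1,0,:] = T[1,0,:] − Σₗ aₗ[1]bₗ[0]cₗ = [9, 0, 6] − (3)·(0)·[-3, 3, 2] = [9, 0, 6]. Then w[k] = R[1,0,k] / -3 for each k, giving w = [9, 0, 6] / -3 = [-3, 0, -2].

w = [-3, 0, -2]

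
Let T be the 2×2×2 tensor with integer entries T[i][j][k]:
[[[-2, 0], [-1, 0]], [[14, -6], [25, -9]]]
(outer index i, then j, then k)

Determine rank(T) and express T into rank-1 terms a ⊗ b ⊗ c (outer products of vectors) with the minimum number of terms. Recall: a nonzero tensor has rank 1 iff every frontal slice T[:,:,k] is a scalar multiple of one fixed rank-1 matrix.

rank(T) = 2

Lower bound: the mode-2 unfolding of T (rows indexed by j, columns by (i,k) = (0,0), (0,1), (1,0), (1,1)) is [[-2, 0, 14, -6], [-1, 0, 25, -9]].
There the 2×2 minor on rows j ∈ {0, 1}, columns (i,k) ∈ {(0,0), (1,0)} is det [[-2, 14], [-1, 25]] = -36 ≠ 0, so this unfolding has rank ≥ 2; CP rank is at least every unfolding rank, so rank(T) ≥ 2. (This is only a lower bound: in general the CP rank may exceed every unfolding rank, so we still need to exhibit 2 rank-1 terms summing to T.)
Upper bound — finding two terms. Write S_k = T[:,:,k] for the frontal slices: S₀ = [[-2, -1], [14, 25]], S₁ = [[0, 0], [-6, -9]].
If T = a₁ ⊗ b₁ ⊗ c₁ + a₂ ⊗ b₂ ⊗ c₂ then each S_k = c₁[k]·a₁b₁ᵀ + c₂[k]·a₂b₂ᵀ. S₀ and S₁ are linearly independent, so a₁b₁ᵀ and a₂b₂ᵀ must span the same plane of matrices: they are the rank-1 matrices of the form x·S₀ + y·S₁.
det(x·S₀ + y·S₁) is −36·x² + 12·xy = (-12)·(3·x − y)(x), vanishing at (x:y) = (1:3) and (0:1).
M₁ = S₀ + 3·S₁ = [[-2, -1], [-4, -2]] = −[1, 2][2, 1]ᵀ and M₂ = S₁ = [[0, 0], [-6, -9]] = (-3)·[0, 1][2, 3]ᵀ, so take a₁ = [1, 2], b₁ = [2, 1], a₂ = [0, 1], b₂ = [2, 3].
Each slice is an integer combination of E₁ = a₁b₁ᵀ and E₂ = a₂b₂ᵀ: S₀ = −E₁ + 9·E₂, S₁ = −3·E₂; reading off coefficients, c₁ = [-1, 0] and c₂ = [9, -3].
Hence T = [1, 2] ⊗ [2, 1] ⊗ [-1, 0] + [0, 1] ⊗ [2, 3] ⊗ [9, -3], so rank(T) ≤ 2.
These bounds meet, so rank(T) = 2.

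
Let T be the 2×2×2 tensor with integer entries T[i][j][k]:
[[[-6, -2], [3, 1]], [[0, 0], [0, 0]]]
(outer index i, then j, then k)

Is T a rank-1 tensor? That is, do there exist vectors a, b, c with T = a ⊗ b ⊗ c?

Yes

If T = a ⊗ b ⊗ c then every fibre of T is a multiple of the corresponding factor, so read the factors off the fibres through the nonzero entry T[0,0,0] = -6.
The mode-1 fibre T[:,0,0] = [-6, 0] gives a = [1, 0] (primitive direction); the mode-2 fibre T[0,:,0] = [-6, 3] gives b = [2, -1]; then c[k] = T[0,0,k] / (a[0]·b[0]) = [-6, -2] / 2 = [-3, -1].
Expanding [1, 0] ⊗ [2, -1] ⊗ [-3, -1] reproduces all 8 entries of T, so T = [1, 0] ⊗ [2, -1] ⊗ [-3, -1] and rank(T) ≤ 1.
Equivalently every frontal slice T[:,:,k] is c[k] times the rank-1 matrix [1, 0] ⊗ [2, -1]. So T has rank 1 (it is nonzero).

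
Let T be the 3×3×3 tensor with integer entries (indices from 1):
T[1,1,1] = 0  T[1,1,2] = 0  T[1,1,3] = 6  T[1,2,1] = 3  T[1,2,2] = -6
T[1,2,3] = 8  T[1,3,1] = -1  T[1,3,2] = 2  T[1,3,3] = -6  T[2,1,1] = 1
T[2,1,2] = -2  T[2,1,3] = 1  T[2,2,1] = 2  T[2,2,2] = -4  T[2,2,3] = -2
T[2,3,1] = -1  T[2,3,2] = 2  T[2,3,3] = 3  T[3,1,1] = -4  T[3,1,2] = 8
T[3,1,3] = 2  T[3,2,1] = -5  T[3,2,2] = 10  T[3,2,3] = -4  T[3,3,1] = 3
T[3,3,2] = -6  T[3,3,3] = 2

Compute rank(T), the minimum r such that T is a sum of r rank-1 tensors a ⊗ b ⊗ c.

Lower bound: the mode-1 unfolding of T (rows indexed by i, columns by (j,k) = (1,1), (1,2), (1,3), (2,1), (2,2), (2,3), (3,1), (3,2), (3,3)) is [[0, 0, 6, 3, -6, 8, -1, 2, -6], [1, -2, 1, 2, -4, -2, -1, 2, 3], [-4, 8, 2, -5, 10, -4, 3, -6, 2]].
There the 3×3 minor on rows i ∈ {1, 2, 3}, columns (j,k) ∈ {(1,1), (1,3), (2,3)} is det [[0, 6, 8], [1, 1, -2], [-4, 2, -4]] = 120 ≠ 0, so this unfolding has rank ≥ 3; CP rank is at least every unfolding rank, so rank(T) ≥ 3. (This is only a lower bound: in general the CP rank may exceed every unfolding rank, so we still need to exhibit 3 rank-1 terms summing to T.)
Upper bound: T is a sum of 3 rank-1 terms, T = [1, -2, -1] ⊗ [0, 1, -1] ⊗ [0, 0, 2] + [1, 0, 1] ⊗ [2, 1, -1] ⊗ [-1, 2, 2] + [2, 1, -2] ⊗ [1, 2, -1] ⊗ [1, -2, 1] (one valid choice — decompositions are not unique — normalised so each a, b is primitive with positive first nonzero entry; check it by expanding all entries), so rank(T) ≤ 3.
These bounds meet, so rank(T) = 3.

3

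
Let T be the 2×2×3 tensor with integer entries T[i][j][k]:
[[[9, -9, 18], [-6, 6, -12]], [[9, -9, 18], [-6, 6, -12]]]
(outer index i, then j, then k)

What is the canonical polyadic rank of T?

Lower bound: T ≠ 0 (e.g. T[0,0,0] = 9), so rank(T) ≥ 1.
Upper bound: the mode-1 fibre T[:,0,0] = [9, 9] gives a = (1, 1) (primitive direction); the mode-2 fibre T[0,:,0] = [9, -6] gives b = (3, -2); then c[k] = T[0,0,k] / (a[0]·b[0]) = [9, -9, 18] / 3 = (3, -3, 6).
Expanding (1, 1) ⊗ (3, -2) ⊗ (3, -3, 6) reproduces all 12 entries of T, so T = (1, 1) ⊗ (3, -2) ⊗ (3, -3, 6) and rank(T) ≤ 1.
These bounds meet, so rank(T) = 1.

1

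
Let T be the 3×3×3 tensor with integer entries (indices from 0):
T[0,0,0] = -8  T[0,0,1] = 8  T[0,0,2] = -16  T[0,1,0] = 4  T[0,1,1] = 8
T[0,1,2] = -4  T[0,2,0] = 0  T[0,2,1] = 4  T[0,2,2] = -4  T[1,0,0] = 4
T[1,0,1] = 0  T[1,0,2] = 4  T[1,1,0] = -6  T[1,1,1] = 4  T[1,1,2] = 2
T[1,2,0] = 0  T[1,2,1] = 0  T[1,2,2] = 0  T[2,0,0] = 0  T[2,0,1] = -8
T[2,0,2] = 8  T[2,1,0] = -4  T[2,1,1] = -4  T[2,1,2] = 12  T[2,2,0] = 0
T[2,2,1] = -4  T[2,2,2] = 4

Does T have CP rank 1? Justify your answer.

The mode-3 unfolding of T (rows indexed by k, columns by (i,j) = (0,0), (0,1), (0,2), (1,0), (1,1), (1,2), (2,0), (2,1), (2,2)) is [[-8, 4, 0, 4, -6, 0, 0, -4, 0], [8, 8, 4, 0, 4, 0, -8, -4, -4], [-16, -4, -4, 4, 2, 0, 8, 12, 4]].
There the 3×3 minor on rows k ∈ {0, 1, 2}, columns (i,j) ∈ {(0,0), (0,1), (1,1)} is det [[-8, 4, -6], [8, 8, 4], [-16, -4, 2]] = -1152 ≠ 0, so this unfolding has rank ≥ 3; CP rank is at least every unfolding rank, so rank(T) ≥ 3.
In particular rank(T) ≥ 3 > 1, so T is not rank-1.

No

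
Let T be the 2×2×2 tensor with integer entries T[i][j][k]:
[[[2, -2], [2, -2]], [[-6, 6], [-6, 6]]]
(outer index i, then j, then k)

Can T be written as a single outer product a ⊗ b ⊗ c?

Yes

If T = a ⊗ b ⊗ c then every fibre of T is a multiple of the corresponding factor, so read the factors off the fibres through the nonzero entry T[0,0,0] = 2.
The mode-1 fibre T[:,0,0] = [2, -6] gives a = [1, -3] (primitive direction); the mode-2 fibre T[0,:,0] = [2, 2] gives b = [1, 1]; then c[k] = T[0,0,k] / (a[0]·b[0]) = [2, -2] / 1 = [2, -2].
Expanding [1, -3] ⊗ [1, 1] ⊗ [2, -2] reproduces all 8 entries of T, so T = [1, -3] ⊗ [1, 1] ⊗ [2, -2] and rank(T) ≤ 1.
Equivalently every frontal slice T[:,:,k] is c[k] times the rank-1 matrix [1, -3] ⊗ [1, 1]. So T has rank 1 (it is nonzero).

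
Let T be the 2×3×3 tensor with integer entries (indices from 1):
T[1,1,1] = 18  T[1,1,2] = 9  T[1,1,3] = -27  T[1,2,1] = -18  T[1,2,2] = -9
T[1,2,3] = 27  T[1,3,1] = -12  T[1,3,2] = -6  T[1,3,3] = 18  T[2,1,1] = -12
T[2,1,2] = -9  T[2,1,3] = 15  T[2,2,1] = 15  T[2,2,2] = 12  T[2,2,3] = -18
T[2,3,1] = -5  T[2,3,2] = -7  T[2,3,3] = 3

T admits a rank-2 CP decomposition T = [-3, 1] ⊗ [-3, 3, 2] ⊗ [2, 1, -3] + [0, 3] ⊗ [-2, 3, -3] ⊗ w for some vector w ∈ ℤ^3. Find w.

w = [1, 1, -1]

Subtract the known terms from T to get the rank-1 residual R = [0, 3] ⊗ [-2, 3, -3] ⊗ w, so R[i,j,k] = a[i]·b[j]·w[k]. Pick indices with nonzero a[2]·b[1] = (3)·(-2) = -6. Only the fibre through (2,1,·) is needed: R[2,1,:] = T[2,1,:] − Σₗ aₗ[2]bₗ[1]cₗ = [-12, -9, 15] − (1)·(-3)·[2, 1, -3] = [-6, -6, 6]. Then w[k] = R[2,1,k] / -6 for each k, giving w = [-6, -6, 6] / -6 = [1, 1, -1].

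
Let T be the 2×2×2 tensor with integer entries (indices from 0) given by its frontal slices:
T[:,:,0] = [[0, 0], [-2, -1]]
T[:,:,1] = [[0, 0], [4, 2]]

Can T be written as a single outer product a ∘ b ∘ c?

If T = a ∘ b ∘ c then every fibre of T is a multiple of the corresponding factor, so read the factors off the fibres through the nonzero entry T[1,0,0] = -2.
The mode-1 fibre T[:,0,0] = [0, -2] gives a = (0, 1) (primitive direction); the mode-2 fibre T[1,:,0] = [-2, -1] gives b = (2, 1); then c[k] = T[1,0,k] / (a[1]·b[0]) = [-2, 4] / 2 = (-1, 2).
Expanding (0, 1) ∘ (2, 1) ∘ (-1, 2) reproduces all 8 entries of T, so T = (0, 1) ∘ (2, 1) ∘ (-1, 2) and rank(T) ≤ 1.
Equivalently every frontal slice T[:,:,k] is c[k] times the rank-1 matrix (0, 1) ∘ (2, 1). So T has rank 1 (it is nonzero).

Yes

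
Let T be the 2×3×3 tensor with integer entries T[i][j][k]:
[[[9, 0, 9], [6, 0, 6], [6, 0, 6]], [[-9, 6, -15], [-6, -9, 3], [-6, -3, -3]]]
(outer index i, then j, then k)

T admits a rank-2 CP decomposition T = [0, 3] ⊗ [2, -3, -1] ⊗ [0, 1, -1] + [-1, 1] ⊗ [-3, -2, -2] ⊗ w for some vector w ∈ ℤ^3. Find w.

w = [3, 0, 3]

Subtract the known terms from T to get the rank-1 residual R = [-1, 1] ⊗ [-3, -2, -2] ⊗ w, so R[i,j,k] = a[i]·b[j]·w[k]. Pick indices with nonzero a[0]·b[0] = (-1)·(-3) = 3. Only the fibre through (0,0,·) is needed: R[0,0,:] = T[0,0,:] − Σₗ aₗ[0]bₗ[0]cₗ = [9, 0, 9] − (0)·(2)·[0, 1, -1] = [9, 0, 9]. Then w[k] = R[0,0,k] / 3 for each k, giving w = [9, 0, 9] / 3 = [3, 0, 3].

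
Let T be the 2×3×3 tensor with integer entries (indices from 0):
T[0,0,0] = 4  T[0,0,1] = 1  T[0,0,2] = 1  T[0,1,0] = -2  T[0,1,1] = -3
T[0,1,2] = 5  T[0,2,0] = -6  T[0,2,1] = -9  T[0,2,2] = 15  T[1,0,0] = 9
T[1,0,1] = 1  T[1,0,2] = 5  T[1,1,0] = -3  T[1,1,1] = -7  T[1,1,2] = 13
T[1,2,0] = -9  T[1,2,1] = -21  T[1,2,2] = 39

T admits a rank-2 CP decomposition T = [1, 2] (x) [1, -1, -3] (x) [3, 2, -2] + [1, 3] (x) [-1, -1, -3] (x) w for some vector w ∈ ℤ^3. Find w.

Subtract the known terms from T to get the rank-1 residual R = [1, 3] (x) [-1, -1, -3] (x) w, so R[i,j,k] = a[i]·b[j]·w[k]. Pick indices with nonzero a[0]·b[0] = (1)·(-1) = -1. Only the fibre through (0,0,·) is needed: R[0,0,:] = T[0,0,:] − Σₗ aₗ[0]bₗ[0]cₗ = [4, 1, 1] − (1)·(1)·[3, 2, -2] = [1, -1, 3]. Then w[k] = R[0,0,k] / -1 for each k, giving w = [1, -1, 3] / -1 = [-1, 1, -3].

w = [-1, 1, -3]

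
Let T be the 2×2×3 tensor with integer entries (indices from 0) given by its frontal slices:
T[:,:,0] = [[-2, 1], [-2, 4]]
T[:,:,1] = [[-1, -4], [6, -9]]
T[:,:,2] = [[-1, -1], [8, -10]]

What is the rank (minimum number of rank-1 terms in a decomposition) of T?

3

Lower bound: the mode-3 unfolding of T (rows indexed by k, columns by (i,j) = (0,0), (0,1), (1,0), (1,1)) is [[-2, 1, -2, 4], [-1, -4, 6, -9], [-1, -1, 8, -10]].
There the 3×3 minor on rows k ∈ {0, 1, 2}, columns (i,j) ∈ {(0,0), (0,1), (1,0)} is det [[-2, 1, -2], [-1, -4, 6], [-1, -1, 8]] = 60 ≠ 0, so this unfolding has rank ≥ 3; CP rank is at least every unfolding rank, so rank(T) ≥ 3. (Unfolding ranks only ever bound the CP rank from below — rank(T) can be strictly larger than all of them — so the matching upper bound has to come from an explicit 3-term decomposition.)
Upper bound: T is a sum of 3 rank-1 terms, T = (1, -1) ⊗ (2, -1) ⊗ (0, -1, -2) + (1, 0) ⊗ (1, 1) ⊗ (-1, -1, 1) + (1, 2) ⊗ (1, -2) ⊗ (-1, 2, 2) (one valid choice — decompositions are not unique — normalised so each a, b is primitive with positive first nonzero entry; check it by expanding all entries), so rank(T) ≤ 3.
These bounds meet, so rank(T) = 3.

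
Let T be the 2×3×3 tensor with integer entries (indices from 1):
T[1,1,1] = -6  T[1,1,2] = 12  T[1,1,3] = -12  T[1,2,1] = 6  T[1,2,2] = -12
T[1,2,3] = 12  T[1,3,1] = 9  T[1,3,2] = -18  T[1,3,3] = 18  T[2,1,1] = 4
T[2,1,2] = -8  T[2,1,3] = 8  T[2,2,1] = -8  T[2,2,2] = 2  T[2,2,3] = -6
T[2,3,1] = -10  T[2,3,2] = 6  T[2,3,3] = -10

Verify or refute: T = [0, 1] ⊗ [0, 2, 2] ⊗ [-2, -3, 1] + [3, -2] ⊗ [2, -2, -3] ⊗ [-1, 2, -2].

Reconstruct entrywise from the claimed factors. For example, T[1,3,2] = -18 and Σₗ aₗ[1]bₗ[3]cₗ[2] = (0)·(2)·(-3) + (3)·(-3)·(2) = -18; checking all 18 entries, every one matches. The claim holds.

Yes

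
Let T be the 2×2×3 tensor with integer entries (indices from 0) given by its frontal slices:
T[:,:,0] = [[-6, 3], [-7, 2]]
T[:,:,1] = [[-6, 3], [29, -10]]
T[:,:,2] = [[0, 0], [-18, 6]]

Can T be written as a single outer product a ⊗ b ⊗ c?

No

The mode-3 unfolding of T (rows indexed by k, columns by (i,j) = (0,0), (0,1), (1,0), (1,1)) is [[-6, 3, -7, 2], [-6, 3, 29, -10], [0, 0, -18, 6]].
There the 2×2 minor on rows k ∈ {0, 1}, columns (i,j) ∈ {(0,0), (1,0)} is det [[-6, -7], [-6, 29]] = -216 ≠ 0, so this unfolding has rank ≥ 2; CP rank is at least every unfolding rank, so rank(T) ≥ 2.
In particular rank(T) ≥ 2 > 1, so T is not rank-1.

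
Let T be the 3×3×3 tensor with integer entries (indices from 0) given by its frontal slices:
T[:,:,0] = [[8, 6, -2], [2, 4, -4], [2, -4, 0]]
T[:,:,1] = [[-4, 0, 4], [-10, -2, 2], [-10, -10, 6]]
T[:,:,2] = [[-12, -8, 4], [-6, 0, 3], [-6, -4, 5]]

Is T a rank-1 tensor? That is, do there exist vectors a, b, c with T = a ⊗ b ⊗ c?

The mode-2 unfolding of T (rows indexed by j, columns by (i,k) = (0,0), (0,1), (0,2), (1,0), (1,1), (1,2), (2,0), (2,1), (2,2)) is [[8, -4, -12, 2, -10, -6, 2, -10, -6], [6, 0, -8, 4, -2, 0, -4, -10, -4], [-2, 4, 4, -4, 2, 3, 0, 6, 5]].
There the 3×3 minor on rows j ∈ {0, 1, 2}, columns (i,k) ∈ {(0,0), (0,1), (1,0)} is det [[8, -4, 2], [6, 0, 4], [-2, 4, -4]] = -144 ≠ 0, so this unfolding has rank ≥ 3; CP rank is at least every unfolding rank, so rank(T) ≥ 3.
In particular rank(T) ≥ 3 > 1, so T is not rank-1.

No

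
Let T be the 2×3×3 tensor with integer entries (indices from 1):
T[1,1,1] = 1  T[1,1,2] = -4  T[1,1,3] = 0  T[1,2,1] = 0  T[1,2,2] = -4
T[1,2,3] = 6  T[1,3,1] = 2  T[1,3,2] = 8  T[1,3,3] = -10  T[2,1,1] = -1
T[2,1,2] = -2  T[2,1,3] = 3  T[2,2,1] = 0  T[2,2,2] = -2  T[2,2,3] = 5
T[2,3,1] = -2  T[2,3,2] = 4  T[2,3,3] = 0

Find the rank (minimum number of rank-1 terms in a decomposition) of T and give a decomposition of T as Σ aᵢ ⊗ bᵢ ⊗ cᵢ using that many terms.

rank(T) = 3

Lower bound: the mode-2 unfolding of T (rows indexed by j, columns by (i,k) = (1,1), (1,2), (1,3), (2,1), (2,2), (2,3)) is [[1, -4, 0, -1, -2, 3], [0, -4, 6, 0, -2, 5], [2, 8, -10, -2, 4, 0]].
There the 3×3 minor on rows j ∈ {1, 2, 3}, columns (i,k) ∈ {(1,1), (1,2), (1,3)} is det [[1, -4, 0], [0, -4, 6], [2, 8, -10]] = -56 ≠ 0, so this unfolding has rank ≥ 3; CP rank is at least every unfolding rank, so rank(T) ≥ 3. (Flattening ranks never certify an upper bound on CP rank; for that we must actually write T with 3 rank-1 terms.)
Upper bound: T is a sum of 3 rank-1 terms, T = [1, -1] ⊗ [1, 0, 2] ⊗ [1, 0, -2] + [1, 1] ⊗ [0, 2, -1] ⊗ [0, 0, 2] + [2, 1] ⊗ [1, 1, -2] ⊗ [0, -2, 1] (one valid choice — decompositions are not unique — normalised so each a, b is primitive with positive first nonzero entry; check it by expanding all entries), so rank(T) ≤ 3.
These bounds meet, so rank(T) = 3.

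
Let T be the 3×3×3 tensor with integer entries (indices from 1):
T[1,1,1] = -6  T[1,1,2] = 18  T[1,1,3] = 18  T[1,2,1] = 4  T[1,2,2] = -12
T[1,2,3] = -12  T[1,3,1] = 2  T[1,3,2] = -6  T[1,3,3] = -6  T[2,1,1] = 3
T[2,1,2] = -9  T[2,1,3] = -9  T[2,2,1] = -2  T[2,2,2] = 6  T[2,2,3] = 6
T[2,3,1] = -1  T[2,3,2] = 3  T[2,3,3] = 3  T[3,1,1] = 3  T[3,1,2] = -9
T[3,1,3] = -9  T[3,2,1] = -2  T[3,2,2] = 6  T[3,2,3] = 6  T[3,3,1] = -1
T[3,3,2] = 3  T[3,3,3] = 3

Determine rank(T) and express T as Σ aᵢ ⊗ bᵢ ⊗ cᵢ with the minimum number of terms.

Lower bound: T ≠ 0 (e.g. T[1,1,1] = -6), so rank(T) ≥ 1.
Upper bound: the mode-1 fibre T[:,1,1] = [-6, 3, 3] gives a = [2, -1, -1] (primitive direction); the mode-2 fibre T[1,:,1] = [-6, 4, 2] gives b = [3, -2, -1]; then c[k] = T[1,1,k] / (a[1]·b[1]) = [-6, 18, 18] / 6 = [-1, 3, 3].
Expanding [2, -1, -1] ⊗ [3, -2, -1] ⊗ [-1, 3, 3] reproduces all 27 entries of T, so T = [2, -1, -1] ⊗ [3, -2, -1] ⊗ [-1, 3, 3] and rank(T) ≤ 1.
These bounds meet, so rank(T) = 1.

rank(T) = 1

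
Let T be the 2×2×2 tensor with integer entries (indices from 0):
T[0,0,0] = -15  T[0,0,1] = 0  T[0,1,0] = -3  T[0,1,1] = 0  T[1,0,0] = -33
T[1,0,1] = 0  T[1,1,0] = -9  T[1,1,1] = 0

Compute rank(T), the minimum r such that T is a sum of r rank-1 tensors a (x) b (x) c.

Lower bound: the mode-1 unfolding of T (rows indexed by i, columns by (j,k) = (0,0), (0,1), (1,0), (1,1)) is [[-15, 0, -3, 0], [-33, 0, -9, 0]].
There the 2×2 minor on rows i ∈ {0, 1}, columns (j,k) ∈ {(0,0), (1,0)} is det [[-15, -3], [-33, -9]] = 36 ≠ 0, so this unfolding has rank ≥ 2; CP rank is at least every unfolding rank, so rank(T) ≥ 2. (Unfolding ranks only ever bound the CP rank from below — rank(T) can be strictly larger than all of them — so the matching upper bound has to come from an explicit 2-term decomposition.)
Upper bound — finding two terms. Every mode-3 slice of T is a multiple of one matrix: T[:,:,k] = c[k]·M with c = [1, 0] and M = [[-15, -3], [-33, -9]] (rows indexed by i, columns by j). So it suffices to write M as a sum of two rank-1 matrices.
Splitting M by its rows (i = 0, 1), M = [1, 0][-15, -3]ᵀ + [0, 1][-33, -9]ᵀ.
Hence T = [1, 0] (x) [-15, -3] (x) [1, 0] + [0, 1] (x) [-33, -9] (x) [1, 0], so rank(T) ≤ 2.
These bounds meet, so rank(T) = 2.

2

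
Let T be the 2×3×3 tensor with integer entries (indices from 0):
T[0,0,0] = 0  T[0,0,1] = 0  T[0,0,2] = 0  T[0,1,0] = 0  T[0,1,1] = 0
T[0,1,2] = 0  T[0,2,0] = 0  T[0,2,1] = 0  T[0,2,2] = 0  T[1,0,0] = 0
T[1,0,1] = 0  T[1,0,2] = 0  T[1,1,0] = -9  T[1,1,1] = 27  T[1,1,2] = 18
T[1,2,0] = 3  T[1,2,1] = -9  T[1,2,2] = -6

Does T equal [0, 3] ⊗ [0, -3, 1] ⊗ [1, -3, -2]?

Yes

Reconstruct entrywise from the claimed factors. For example, T[1,2,1] = -9 and Σₗ aₗ[1]bₗ[2]cₗ[1] = (3)·(1)·(-3) = -9; checking all 18 entries, every one matches. The claim holds.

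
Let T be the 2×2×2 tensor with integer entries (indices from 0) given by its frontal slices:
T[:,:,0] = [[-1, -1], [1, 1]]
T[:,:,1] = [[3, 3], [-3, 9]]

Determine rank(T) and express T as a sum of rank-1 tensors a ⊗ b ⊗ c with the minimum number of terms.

rank(T) = 2

Lower bound: the mode-1 unfolding of T (rows indexed by i, columns by (j,k) = (0,0), (0,1), (1,0), (1,1)) is [[-1, 3, -1, 3], [1, -3, 1, 9]].
There the 2×2 minor on rows i ∈ {0, 1}, columns (j,k) ∈ {(0,0), (1,1)} is det [[-1, 3], [1, 9]] = -12 ≠ 0, so this unfolding has rank ≥ 2; CP rank is at least every unfolding rank, so rank(T) ≥ 2. (This is only a lower bound: in general the CP rank may exceed every unfolding rank, so we still need to exhibit 2 rank-1 terms summing to T.)
Upper bound — finding two terms. Write S_k = T[:,:,k] for the frontal slices: S₀ = [[-1, -1], [1, 1]], S₁ = [[3, 3], [-3, 9]].
If T = a₁ ⊗ b₁ ⊗ c₁ + a₂ ⊗ b₂ ⊗ c₂ then each S_k = c₁[k]·a₁b₁ᵀ + c₂[k]·a₂b₂ᵀ. S₀ and S₁ are linearly independent, so a₁b₁ᵀ and a₂b₂ᵀ must span the same plane of matrices: they are the rank-1 matrices of the form x·S₀ + y·S₁.
det(x·S₀ + y·S₁) is −12·xy + 36·y² = (-12)·(x − 3·y)(y), vanishing at (x:y) = (3:1) and (1:0).
M₁ = 3·S₀ + S₁ = [[0, 0], [0, 12]] = 12·[0, 1][0, 1]ᵀ and M₂ = S₀ = [[-1, -1], [1, 1]] = −[1, -1][1, 1]ᵀ, so take a₁ = [0, 1], b₁ = [0, 1], a₂ = [1, -1], b₂ = [1, 1].
Each slice is an integer combination of E₁ = a₁b₁ᵀ and E₂ = a₂b₂ᵀ: S₀ = −E₂, S₁ = 12·E₁ + 3·E₂; reading off coefficients, c₁ = [0, 12] and c₂ = [-1, 3].
Hence T = [0, 1] ⊗ [0, 1] ⊗ [0, 12] + [1, -1] ⊗ [1, 1] ⊗ [-1, 3], so rank(T) ≤ 2.
These bounds meet, so rank(T) = 2.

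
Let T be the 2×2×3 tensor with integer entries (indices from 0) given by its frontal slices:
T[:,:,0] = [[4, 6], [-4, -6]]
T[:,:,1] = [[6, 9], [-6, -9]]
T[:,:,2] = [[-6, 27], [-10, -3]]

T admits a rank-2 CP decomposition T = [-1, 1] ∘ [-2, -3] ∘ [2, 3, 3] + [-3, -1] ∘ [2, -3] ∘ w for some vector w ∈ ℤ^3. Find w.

w = [0, 0, 2]

Subtract the known terms from T to get the rank-1 residual R = [-3, -1] ∘ [2, -3] ∘ w, so R[i,j,k] = a[i]·b[j]·w[k]. Pick indices with nonzero a[0]·b[0] = (-3)·(2) = -6. Only the fibre through (0,0,·) is needed: R[0,0,:] = T[0,0,:] − Σₗ aₗ[0]bₗ[0]cₗ = [4, 6, -6] − (-1)·(-2)·[2, 3, 3] = [0, 0, -12]. Then w[k] = R[0,0,k] / -6 for each k, giving w = [0, 0, -12] / -6 = [0, 0, 2].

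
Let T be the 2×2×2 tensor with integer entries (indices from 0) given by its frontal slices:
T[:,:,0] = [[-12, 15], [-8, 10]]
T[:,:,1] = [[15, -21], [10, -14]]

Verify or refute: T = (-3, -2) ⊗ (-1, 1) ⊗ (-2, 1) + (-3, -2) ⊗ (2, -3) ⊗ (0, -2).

No

Reconstruct entry (0,0,0) from the claimed factors: Σₗ aₗ[0]bₗ[0]cₗ[0] = (-3)·(-1)·(-2) + (-3)·(2)·(0) = -6, but T[0,0,0] = -12. The claim is false.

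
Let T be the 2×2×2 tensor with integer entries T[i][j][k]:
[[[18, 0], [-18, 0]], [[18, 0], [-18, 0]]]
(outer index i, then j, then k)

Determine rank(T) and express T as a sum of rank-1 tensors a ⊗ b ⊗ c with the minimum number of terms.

rank(T) = 1

Lower bound: T ≠ 0 (e.g. T[0,0,0] = 18), so rank(T) ≥ 1.
Upper bound: if T = a ⊗ b ⊗ c then every fibre of T is a multiple of the corresponding factor, so read the factors off the fibres through the nonzero entry T[0,0,0] = 18.
The mode-1 fibre T[:,0,0] = [18, 18] gives a = [1, 1] (primitive direction); the mode-2 fibre T[0,:,0] = [18, -18] gives b = [1, -1]; then c[k] = T[0,0,k] / (a[0]·b[0]) = [18, 0] / 1 = [18, 0].
Expanding [1, 1] ⊗ [1, -1] ⊗ [18, 0] reproduces all 8 entries of T, so T = [1, 1] ⊗ [1, -1] ⊗ [18, 0] and rank(T) ≤ 1.
These bounds meet, so rank(T) = 1.
Check entry T[1,1,1] = 0: (1)·(-1)·(0) = 0.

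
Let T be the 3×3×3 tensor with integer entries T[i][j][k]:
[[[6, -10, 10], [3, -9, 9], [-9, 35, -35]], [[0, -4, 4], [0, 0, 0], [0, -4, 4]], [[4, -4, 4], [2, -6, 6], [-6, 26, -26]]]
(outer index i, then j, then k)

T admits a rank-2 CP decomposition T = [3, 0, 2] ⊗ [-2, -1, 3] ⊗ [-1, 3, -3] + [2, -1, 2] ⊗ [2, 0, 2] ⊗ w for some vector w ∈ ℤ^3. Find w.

Subtract the known terms from T to get the rank-1 residual R = [2, -1, 2] ⊗ [2, 0, 2] ⊗ w, so R[i,j,k] = a[i]·b[j]·w[k]. Pick indices with nonzero a[0]·b[0] = (2)·(2) = 4. Only the fibre through (0,0,·) is needed: R[0,0,:] = T[0,0,:] − Σₗ aₗ[0]bₗ[0]cₗ = [6, -10, 10] − (3)·(-2)·[-1, 3, -3] = [0, 8, -8]. Then w[k] = R[0,0,k] / 4 for each k, giving w = [0, 8, -8] / 4 = [0, 2, -2].

w = [0, 2, -2]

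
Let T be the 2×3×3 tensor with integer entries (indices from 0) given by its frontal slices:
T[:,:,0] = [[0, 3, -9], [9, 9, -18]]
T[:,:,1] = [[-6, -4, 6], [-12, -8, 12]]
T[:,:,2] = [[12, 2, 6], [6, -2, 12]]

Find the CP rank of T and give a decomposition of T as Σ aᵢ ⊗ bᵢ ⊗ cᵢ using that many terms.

Lower bound: in the mode-2 unfolding of T (rows indexed by j, columns by (i,k)) the 2×2 minor on rows j ∈ {0, 1}, columns (i,k) ∈ {(0,0), (0,1)} is det [[0, -6], [3, -4]] = 18 ≠ 0, so that unfolding has rank ≥ 2 and hence rank(T) ≥ 2 (CP rank is at least every unfolding rank, though it can be larger).
Upper bound: with S_k = T[:,:,k], the two rank-1 terms a₁b₁ᵀ, a₂b₂ᵀ are the rank-1 members of the pencil x·S₀ + y·S₁.
The 2×2 minor of x·S₀ + y·S₁ on rows {0,1}, columns {0,1} is −27·x² + 18·xy = (-9)·(3·x − 2·y)(x), vanishing at (x:y) = (2:3) and (0:1).
M₁ = 2·S₀ + 3·S₁ = [[-18, -6, 0], [-18, -6, 0]] = (-6)·[1, 1][3, 1, 0]ᵀ and M₂ = S₁ = [[-6, -4, 6], [-12, -8, 12]] = (-2)·[1, 2][3, 2, -3]ᵀ, so take a₁ = [1, 1], b₁ = [3, 1, 0], a₂ = [1, 2], b₂ = [3, 2, -3].
Each slice is an integer combination of E₁ = a₁b₁ᵀ and E₂ = a₂b₂ᵀ: S₀ = −3·E₁ + 3·E₂, S₁ = −2·E₂, S₂ = 6·E₁ − 2·E₂; reading off coefficients, c₁ = [-3, 0, 6] and c₂ = [3, -2, -2].
Hence T = [1, 1] ⊗ [3, 1, 0] ⊗ [-3, 0, 6] + [1, 2] ⊗ [3, 2, -3] ⊗ [3, -2, -2], so rank(T) ≤ 2.
These bounds meet, so rank(T) = 2.

rank(T) = 2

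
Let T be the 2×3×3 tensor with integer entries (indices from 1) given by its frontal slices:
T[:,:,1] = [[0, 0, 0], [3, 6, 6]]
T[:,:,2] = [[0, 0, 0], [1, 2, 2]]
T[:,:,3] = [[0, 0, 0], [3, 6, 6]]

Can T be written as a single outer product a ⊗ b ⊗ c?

Yes

The mode-1 fibre T[:,1,1] = [0, 3] gives a = (0, 1) (primitive direction); the mode-2 fibre T[2,:,1] = [3, 6, 6] gives b = (1, 2, 2); then c[k] = T[2,1,k] / (a[2]·b[1]) = [3, 1, 3] / 1 = (3, 1, 3).
Expanding (0, 1) ⊗ (1, 2, 2) ⊗ (3, 1, 3) reproduces all 18 entries of T, so T = (0, 1) ⊗ (1, 2, 2) ⊗ (3, 1, 3) and rank(T) ≤ 1.
Equivalently every frontal slice T[:,:,k] is c[k] times the rank-1 matrix (0, 1) ⊗ (1, 2, 2). So T has rank 1 (it is nonzero).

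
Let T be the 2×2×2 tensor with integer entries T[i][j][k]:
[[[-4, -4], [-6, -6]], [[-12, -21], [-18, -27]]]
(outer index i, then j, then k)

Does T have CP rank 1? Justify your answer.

The mode-1 unfolding of T (rows indexed by i, columns by (j,k) = (0,0), (0,1), (1,0), (1,1)) is [[-4, -4, -6, -6], [-12, -21, -18, -27]].
There the 2×2 minor on rows i ∈ {0, 1}, columns (j,k) ∈ {(0,0), (0,1)} is det [[-4, -4], [-12, -21]] = 36 ≠ 0, so this unfolding has rank ≥ 2; CP rank is at least every unfolding rank, so rank(T) ≥ 2.
In particular rank(T) ≥ 2 > 1, so T is not rank-1.

No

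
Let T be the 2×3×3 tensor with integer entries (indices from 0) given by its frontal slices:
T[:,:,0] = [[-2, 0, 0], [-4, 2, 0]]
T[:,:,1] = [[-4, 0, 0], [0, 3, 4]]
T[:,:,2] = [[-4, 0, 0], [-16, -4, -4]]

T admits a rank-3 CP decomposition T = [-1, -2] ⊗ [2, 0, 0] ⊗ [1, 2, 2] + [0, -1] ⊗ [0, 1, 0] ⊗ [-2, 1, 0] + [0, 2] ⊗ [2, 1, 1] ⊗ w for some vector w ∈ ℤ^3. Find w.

w = [0, 2, -2]

Subtract the known terms from T to get the rank-1 residual R = [0, 2] ⊗ [2, 1, 1] ⊗ w, so R[i,j,k] = a[i]·b[j]·w[k]. Pick indices with nonzero a[1]·b[0] = (2)·(2) = 4. Only the fibre through (1,0,·) is needed: R[1,0,:] = T[1,0,:] − Σₗ aₗ[1]bₗ[0]cₗ = [-4, 0, -16] − (-2)·(2)·[1, 2, 2] − (-1)·(0)·[-2, 1, 0] = [0, 8, -8]. Then w[k] = R[1,0,k] / 4 for each k, giving w = [0, 8, -8] / 4 = [0, 2, -2].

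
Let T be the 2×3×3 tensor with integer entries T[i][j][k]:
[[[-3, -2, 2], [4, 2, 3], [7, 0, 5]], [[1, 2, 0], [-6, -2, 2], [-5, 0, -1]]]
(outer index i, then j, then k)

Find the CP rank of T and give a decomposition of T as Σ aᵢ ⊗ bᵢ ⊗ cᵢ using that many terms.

Lower bound: the mode-2 unfolding of T (rows indexed by j, columns by (i,k) = (0,0), (0,1), (0,2), (1,0), (1,1), (1,2)) is [[-3, -2, 2, 1, 2, 0], [4, 2, 3, -6, -2, 2], [7, 0, 5, -5, 0, -1]].
There the 3×3 minor on rows j ∈ {0, 1, 2}, columns (i,k) ∈ {(0,0), (0,1), (0,2)} is det [[-3, -2, 2], [4, 2, 3], [7, 0, 5]] = -60 ≠ 0, so this unfolding has rank ≥ 3; CP rank is at least every unfolding rank, so rank(T) ≥ 3. (This is only a lower bound: in general the CP rank may exceed every unfolding rank, so we still need to exhibit 3 rank-1 terms summing to T.)
Upper bound: T is a sum of 3 rank-1 terms, T = [1, -1] ⊗ [1, -1, 0] ⊗ [-2, -2, 1] + [1, 1] ⊗ [1, 2, 1] ⊗ [-1, 0, 1] + [2, -1] ⊗ [0, 1, 2] ⊗ [2, 0, 1] (written with every a and b primitive with positive leading entry and the scale carried by c; CP decompositions are not unique, and this one is verified by expanding entrywise), so rank(T) ≤ 3.
These bounds meet, so rank(T) = 3.
Check entry T[1,2,1] = 0: (-1)·(0)·(-2) + (1)·(1)·(0) + (-1)·(2)·(0) = 0.

rank(T) = 3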